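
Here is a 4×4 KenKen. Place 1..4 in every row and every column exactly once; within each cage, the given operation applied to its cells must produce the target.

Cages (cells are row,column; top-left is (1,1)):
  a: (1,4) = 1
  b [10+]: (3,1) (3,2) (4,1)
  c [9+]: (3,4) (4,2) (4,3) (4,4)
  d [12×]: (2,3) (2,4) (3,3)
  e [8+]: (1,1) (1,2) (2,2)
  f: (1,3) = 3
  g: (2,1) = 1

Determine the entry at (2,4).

Cage f is a single given cell, which forces (1,3) = 3.
A is a freebie; hence (1,4) = 1.
G is a freebie; hence (2,1) = 1.
Row 2 now contains 1, so (2,3) = 4.
Cage e needs sum 8, which forces (1,1) = 2.
Cage e needs sum 8, which forces (1,2) = 4.
Cage e has sum 8, leaving (2,2) = 2.
Cage d has product 12, so (2,4) = 3.
2 is placed in column 1, so (3,1) = 4.
Column 2 already has 4, so (3,2) = 3.
Cage d needs product 12, leaving (3,3) = 1.
3 is placed in column 4; hence (3,4) = 2.
Column 1 already has 4, so (4,1) = 3.
Column 2 already has 3, so (4,2) = 1.
Column 3 now contains 1, leaving (4,3) = 2.
Column 4 now contains 2, which forces (4,4) = 4.
Completed grid: 2 4 3 1 / 1 2 4 3 / 4 3 1 2 / 3 1 2 4.

3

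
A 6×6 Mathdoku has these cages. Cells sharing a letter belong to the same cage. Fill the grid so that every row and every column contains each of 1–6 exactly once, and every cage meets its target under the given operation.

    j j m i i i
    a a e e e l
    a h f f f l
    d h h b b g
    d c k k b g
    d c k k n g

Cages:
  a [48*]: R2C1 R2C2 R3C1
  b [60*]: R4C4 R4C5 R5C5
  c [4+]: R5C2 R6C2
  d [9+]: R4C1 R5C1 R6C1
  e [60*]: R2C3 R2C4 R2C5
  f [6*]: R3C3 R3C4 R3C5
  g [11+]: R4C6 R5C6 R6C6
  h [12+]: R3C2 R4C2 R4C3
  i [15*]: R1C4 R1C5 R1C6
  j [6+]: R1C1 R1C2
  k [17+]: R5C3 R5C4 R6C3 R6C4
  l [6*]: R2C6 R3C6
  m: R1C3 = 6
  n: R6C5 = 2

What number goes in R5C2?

1

Cage m is given; hence R1C3 = 6.
Cage n is given; hence R6C5 = 2.
Row 2 needs a 1, and only R2C6 is open for it.
Cage l needs two cells with product 6, so R3C6 = 6.
Row 3 needs a 5, and only R3C2 is open for it.
In row 3, 4 can only go at R3C1, so R3C1 = 4.
Row 1 needs a 2, and only R1C1 is open for it.
Cage j needs two cells with sum 6, which forces R1C2 = 4.
Column 2 now contains 4, so R2C2 = 2.
Cage a has product 48, so R2C1 = 6.
Row 6 needs a 6, and only R6C4 is open for it.
In row 5, 6 can only go at R5C5, so R5C5 = 6.
The 3 cells of cage b must have product 60; hence R4C4 = 2.
The 3 cells of cage b must have product 60, so R4C5 = 5.
Row 4 now contains 5, leaving R4C6 = 4.
4 is placed in column 6, leaving R6C6 = 5.
The 3 cells of cage i must have product 15, so R1C4 = 5.
The 3 cells of cage i must have product 15; hence R1C5 = 1.
Column 6 already has 5, leaving R1C6 = 3.
Cage f has product 6, which forces R3C3 = 2.
Column 5 already has 1; hence R3C5 = 3.
Cage h needs sum 12; hence R4C2 = 6.
4 is placed in row 4, so R4C3 = 1.
The 3 cells of cage d must have sum 9; hence R5C1 = 5.
Row 5 already has 5; hence R5C3 = 3.
3 is placed in row 5; hence R5C4 = 4.
Column 6 already has 5; hence R5C6 = 2.
3 is placed in column 3, leaving R6C3 = 4.
Column 3 now contains 4, leaving R2C3 = 5.
Column 4 already has 4; hence R2C4 = 3.
Column 5 now contains 3; hence R2C5 = 4.
Row 3 now contains 3, so R3C4 = 1.
1 is placed in row 4, which forces R4C1 = 3.
3 is placed in row 5, which forces R5C2 = 1.
Cage d has sum 9, leaving R6C1 = 1.
Cage c's pair has sum 4; hence R6C2 = 3.
The full grid is 2 4 6 5 1 3 / 6 2 5 3 4 1 / 4 5 2 1 3 6 / 3 6 1 2 5 4 / 5 1 3 4 6 2 / 1 3 4 6 2 5.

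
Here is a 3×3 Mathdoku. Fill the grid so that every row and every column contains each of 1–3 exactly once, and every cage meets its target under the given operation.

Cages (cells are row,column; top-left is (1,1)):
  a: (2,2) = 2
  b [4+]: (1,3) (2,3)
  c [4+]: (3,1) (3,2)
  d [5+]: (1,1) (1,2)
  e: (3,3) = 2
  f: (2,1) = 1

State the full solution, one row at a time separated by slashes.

Cage f is given, which forces (2,1) = 1.
Cage a is given, so (2,2) = 2.
1 is placed in row 2, so (2,3) = 3.
Column 1 already has 1; hence (3,1) = 3.
Row 3 now contains 3, leaving (3,2) = 1.
E is a freebie, which forces (3,3) = 2.
Column 1 already has 3; hence (1,1) = 2.
2 is placed in column 2, so (1,2) = 3.
3 is placed in column 3, leaving (1,3) = 1.

2 3 1 / 1 2 3 / 3 1 2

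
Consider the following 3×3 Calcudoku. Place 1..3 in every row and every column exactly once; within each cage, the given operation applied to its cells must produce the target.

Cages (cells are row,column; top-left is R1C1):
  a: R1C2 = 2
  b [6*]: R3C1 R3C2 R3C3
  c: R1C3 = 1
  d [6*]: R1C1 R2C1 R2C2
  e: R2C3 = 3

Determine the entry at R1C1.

Cage a is given, so R1C2 = 2.
Cage c is a single given cell, so R1C3 = 1.
Cage e is a single given cell, leaving R2C3 = 3.
Column 3 now contains 3, leaving R3C3 = 2.
Row 1 already has 1, leaving R1C1 = 3.
Cage d has product 6, which forces R2C1 = 2.
Row 2 now contains 3; hence R2C2 = 1.
3 is placed in column 1; hence R3C1 = 1.
Column 2 already has 1; hence R3C2 = 3.
The full grid is 3 2 1 / 2 1 3 / 1 3 2.

3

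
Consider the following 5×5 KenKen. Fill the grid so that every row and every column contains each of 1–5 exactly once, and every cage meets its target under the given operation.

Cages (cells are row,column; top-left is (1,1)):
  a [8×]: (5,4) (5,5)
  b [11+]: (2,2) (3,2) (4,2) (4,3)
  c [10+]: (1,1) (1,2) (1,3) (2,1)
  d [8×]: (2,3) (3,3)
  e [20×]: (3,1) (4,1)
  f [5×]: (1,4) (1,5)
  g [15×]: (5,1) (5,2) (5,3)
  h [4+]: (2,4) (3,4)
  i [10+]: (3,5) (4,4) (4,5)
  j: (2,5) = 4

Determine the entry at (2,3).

J is a freebie, leaving (2,5) = 4.
4 is placed in column 5, leaving (5,5) = 2.
Row 2 now contains 4, which forces (2,3) = 2.
Cage d needs two cells with product 8, so (3,3) = 4.
Row 5 already has 2, which forces (5,4) = 4.
Row 3 now contains 4, which forces (3,1) = 5.
Row 3 now contains 5, leaving (3,5) = 3.
Cage e needs two cells with product 20, so (4,1) = 4.
Column 4 already has 4, leaving (4,4) = 2.
Column 5 already has 3, leaving (4,5) = 5.
Cage f needs two cells with product 5, leaving (1,4) = 5.
Column 5 now contains 5, so (1,5) = 1.
Cage b needs sum 11; hence (2,2) = 5.
The two cells of cage h must have sum 4; hence (2,4) = 3.
The 4 cells of cage b must have sum 11, leaving (3,2) = 2.
Row 3 already has 3, so (3,4) = 1.
Cage c needs sum 10, leaving (1,1) = 2.
1 is placed in row 1, which forces (1,2) = 4.
1 is placed in row 1; hence (1,3) = 3.
Row 2 already has 3; hence (2,1) = 1.
Column 3 now contains 3, which forces (4,3) = 1.
Column 1 now contains 1, leaving (5,1) = 3.
3 is placed in row 5, so (5,2) = 1.
Cage g has product 15, leaving (5,3) = 5.
Row 4 already has 1, which forces (4,2) = 3.
Filled in: 2 4 3 5 1 / 1 5 2 3 4 / 5 2 4 1 3 / 4 3 1 2 5 / 3 1 5 4 2.

2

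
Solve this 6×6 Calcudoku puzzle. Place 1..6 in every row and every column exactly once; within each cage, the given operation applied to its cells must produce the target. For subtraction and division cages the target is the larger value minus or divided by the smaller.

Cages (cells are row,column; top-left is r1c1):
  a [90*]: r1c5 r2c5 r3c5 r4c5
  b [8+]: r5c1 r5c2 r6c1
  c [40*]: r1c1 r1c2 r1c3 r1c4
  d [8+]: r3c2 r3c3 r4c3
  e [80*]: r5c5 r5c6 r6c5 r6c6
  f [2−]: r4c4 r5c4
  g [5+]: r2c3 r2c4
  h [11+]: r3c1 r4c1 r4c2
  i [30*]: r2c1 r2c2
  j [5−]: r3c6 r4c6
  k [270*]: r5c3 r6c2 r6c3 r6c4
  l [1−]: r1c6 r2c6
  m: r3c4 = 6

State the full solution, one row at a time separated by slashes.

Cage m is given; hence r3c4 = 6.
Row 3 now contains 6, leaving r3c6 = 1.
Column 6 now contains 1, so r4c6 = 6.
Cage k has product 270, so r5c3 = 3.
In row 1, 6 can only go at r1c5, so r1c5 = 6.
In row 1, 3 can only go at r1c6, so r1c6 = 3.
Row 5 needs a 6, and only r5c1 is open for it.
Column 1 now contains 6, which forces r2c1 = 5.
The two cells of cage i must have product 30, so r2c2 = 6.
The 3 cells of cage b must have sum 8, which forces r5c2 = 1.
Cage b needs sum 8, which forces r6c1 = 1.
The 4 cells of cage k must have product 270; hence r6c3 = 6.
In column 1, 3 can only go at r4c1, so r4c1 = 3.
Cage h has sum 11; hence r3c1 = 4.
The 3 cells of cage h must have sum 11; hence r4c2 = 4.
Row 4 already has 4, so r4c4 = 2.
Column 4 now contains 2, so r5c4 = 4.
Column 1 already has 4, leaving r1c1 = 2.
Cage c has product 40, which forces r1c2 = 5.
The 4 cells of cage c must have product 40; hence r1c3 = 4.
Cage c needs product 40; hence r1c4 = 1.
Column 3 now contains 4, leaving r2c3 = 2.
Column 4 already has 1, leaving r2c4 = 3.
Row 2 now contains 3, so r2c5 = 1.
Row 2 already has 2, so r2c6 = 4.
5 is placed in column 2, leaving r3c2 = 2.
Column 3 already has 2, leaving r3c3 = 5.
5 is placed in row 3, which forces r3c5 = 3.
2 is placed in row 4, which forces r4c3 = 1.
1 is placed in column 5, which forces r4c5 = 5.
Column 5 now contains 5, which forces r5c5 = 2.
Row 5 already has 2, which forces r5c6 = 5.
5 is placed in column 2, which forces r6c2 = 3.
3 is placed in column 4, which forces r6c4 = 5.
Column 5 now contains 2, so r6c5 = 4.
4 is placed in column 6, so r6c6 = 2.

2 5 4 1 6 3 / 5 6 2 3 1 4 / 4 2 5 6 3 1 / 3 4 1 2 5 6 / 6 1 3 4 2 5 / 1 3 6 5 4 2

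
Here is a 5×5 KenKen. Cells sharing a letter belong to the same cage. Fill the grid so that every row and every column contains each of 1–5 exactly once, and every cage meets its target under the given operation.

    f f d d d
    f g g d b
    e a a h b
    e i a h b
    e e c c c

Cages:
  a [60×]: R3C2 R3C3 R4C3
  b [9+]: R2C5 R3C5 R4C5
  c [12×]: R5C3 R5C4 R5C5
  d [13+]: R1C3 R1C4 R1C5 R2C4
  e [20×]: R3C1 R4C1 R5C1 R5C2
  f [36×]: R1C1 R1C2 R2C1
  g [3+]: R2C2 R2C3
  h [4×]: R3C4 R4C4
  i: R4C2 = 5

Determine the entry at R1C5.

5

The 3 cells of cage f must have product 36, so R1C1 = 4.
Cage f has product 36; hence R1C2 = 3.
Cage f needs product 36, so R2C1 = 3.
I is a freebie, so R4C2 = 5.
The 4 cells of cage d must have sum 13, which forces R2C4 = 5.
5 is placed in column 2, so R3C2 = 4.
The 3 cells of cage a must have product 60, leaving R3C3 = 5.
Row 3 already has 4, which forces R3C4 = 1.
Cage a needs product 60, leaving R4C3 = 3.
1 is placed in column 4; hence R4C4 = 4.
Cage e has product 20, leaving R5C2 = 2.
4 is placed in column 4, so R5C4 = 3.
Cage d has sum 13; hence R1C3 = 1.
1 is placed in column 4; hence R1C4 = 2.
Cage d needs sum 13, leaving R1C5 = 5.
2 is placed in column 2; hence R2C2 = 1.
Cage g's pair has sum 3, leaving R2C3 = 2.
The 3 cells of cage b must have sum 9; hence R2C5 = 4.
Row 3 now contains 1, leaving R3C1 = 2.
Cage b has sum 9, so R3C5 = 3.
Cage e has product 20, so R4C1 = 1.
Cage b has sum 9; hence R4C5 = 2.
Cage e needs product 20, so R5C1 = 5.
Column 3 now contains 1, leaving R5C3 = 4.
Column 5 already has 4, so R5C5 = 1.
Completed grid: 4 3 1 2 5 / 3 1 2 5 4 / 2 4 5 1 3 / 1 5 3 4 2 / 5 2 4 3 1.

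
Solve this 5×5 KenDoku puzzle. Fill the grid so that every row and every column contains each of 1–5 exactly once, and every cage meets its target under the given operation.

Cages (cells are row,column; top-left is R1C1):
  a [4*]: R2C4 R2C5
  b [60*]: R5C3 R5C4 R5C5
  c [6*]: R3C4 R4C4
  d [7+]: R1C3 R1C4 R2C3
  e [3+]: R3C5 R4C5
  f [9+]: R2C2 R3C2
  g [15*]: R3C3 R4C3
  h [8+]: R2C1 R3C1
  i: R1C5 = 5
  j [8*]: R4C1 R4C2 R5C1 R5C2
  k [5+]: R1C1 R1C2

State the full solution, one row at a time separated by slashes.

Cage i is given; hence R1C5 = 5.
Row 2 needs a 2, and only R2C3 is open for it.
In row 2, 3 can only go at R2C1, so R2C1 = 3.
Column 1 already has 3, leaving R3C1 = 5.
Row 3 now contains 5, which forces R3C2 = 4.
Row 3 now contains 5, so R3C3 = 3.
3 is placed in row 3, leaving R3C4 = 2.
2 is placed in row 3, leaving R3C5 = 1.
Column 3 now contains 3, so R4C3 = 5.
2 is placed in column 4, so R4C4 = 3.
Column 5 now contains 1, leaving R4C5 = 2.
5 is placed in column 3, so R5C3 = 4.
4 is placed in row 5, which forces R5C4 = 5.
4 is placed in row 5, which forces R5C5 = 3.
4 is placed in column 3, so R1C3 = 1.
Cage d has sum 7, leaving R1C4 = 4.
4 is placed in column 2, which forces R2C2 = 5.
Cage a needs two cells with product 4, leaving R2C4 = 1.
Column 5 now contains 1, so R2C5 = 4.
Cage j needs product 8; hence R4C1 = 4.
Row 4 already has 2; hence R4C2 = 1.
Cage j needs product 8; hence R5C1 = 1.
The 4 cells of cage j must have product 8, leaving R5C2 = 2.
4 is placed in row 1, leaving R1C1 = 2.
Row 1 already has 1, so R1C2 = 3.

2 3 1 4 5 / 3 5 2 1 4 / 5 4 3 2 1 / 4 1 5 3 2 / 1 2 4 5 3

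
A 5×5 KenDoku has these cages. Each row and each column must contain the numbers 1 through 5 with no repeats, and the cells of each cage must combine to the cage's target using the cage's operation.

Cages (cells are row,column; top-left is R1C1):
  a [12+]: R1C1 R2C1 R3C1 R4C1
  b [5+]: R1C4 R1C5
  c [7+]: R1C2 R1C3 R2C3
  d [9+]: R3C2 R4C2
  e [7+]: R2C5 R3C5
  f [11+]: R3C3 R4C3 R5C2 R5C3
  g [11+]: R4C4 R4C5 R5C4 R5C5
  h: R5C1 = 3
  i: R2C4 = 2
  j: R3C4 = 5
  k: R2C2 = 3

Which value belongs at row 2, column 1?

5

Cage k is given, leaving R2C2 = 3.
I is a freebie, which forces R2C4 = 2.
J is a freebie, leaving R3C4 = 5.
Cage h is a single given cell; hence R5C1 = 3.
Row 3 now contains 5, which forces R3C2 = 4.
Cage d needs two cells with sum 9, so R4C2 = 5.
In row 1, 3 can only go at R1C4, so R1C4 = 3.
The two cells of cage b must have sum 5, so R1C5 = 2.
2 is placed in column 5, which forces R3C5 = 3.
Row 1 now contains 2, so R1C2 = 1.
The 3 cells of cage c must have sum 7, which forces R1C3 = 5.
Cage c has sum 7, which forces R2C3 = 1.
Cage e needs two cells with sum 7, so R2C5 = 4.
Column 3 now contains 1, so R3C3 = 2.
Cage g needs sum 11; hence R4C4 = 4.
The 4 cells of cage g must have sum 11, leaving R4C5 = 1.
Column 2 already has 1, so R5C2 = 2.
5 is placed in column 3, so R5C3 = 4.
Cage g has sum 11, leaving R5C4 = 1.
Cage g has sum 11; hence R5C5 = 5.
Row 1 already has 5; hence R1C1 = 4.
Row 2 already has 4, so R2C1 = 5.
Row 3 already has 2; hence R3C1 = 1.
1 is placed in row 4, leaving R4C1 = 2.
4 is placed in row 4, leaving R4C3 = 3.
The full grid is 4 1 5 3 2 / 5 3 1 2 4 / 1 4 2 5 3 / 2 5 3 4 1 / 3 2 4 1 5.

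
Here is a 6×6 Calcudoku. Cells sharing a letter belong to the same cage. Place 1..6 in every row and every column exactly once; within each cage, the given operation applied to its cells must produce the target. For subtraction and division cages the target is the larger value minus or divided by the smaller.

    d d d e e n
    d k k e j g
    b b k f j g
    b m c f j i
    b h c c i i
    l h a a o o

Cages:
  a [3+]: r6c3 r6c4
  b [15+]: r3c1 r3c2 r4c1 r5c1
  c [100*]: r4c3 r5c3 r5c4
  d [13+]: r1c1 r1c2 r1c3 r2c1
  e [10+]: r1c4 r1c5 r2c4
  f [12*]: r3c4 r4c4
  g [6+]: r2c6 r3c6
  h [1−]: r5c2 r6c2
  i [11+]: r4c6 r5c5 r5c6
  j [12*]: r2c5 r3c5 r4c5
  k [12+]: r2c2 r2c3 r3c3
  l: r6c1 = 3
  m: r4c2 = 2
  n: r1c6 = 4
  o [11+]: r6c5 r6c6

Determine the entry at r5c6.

Cage n is given, so r1c6 = 4.
M is a freebie, which forces r4c2 = 2.
Cage c has product 100, leaving r4c3 = 5.
Cage c needs product 100, so r5c3 = 4.
Cage c has product 100, leaving r5c4 = 5.
Cage l is a single given cell, leaving r6c1 = 3.
Row 5 needs a 1, and only r5c1 is open for it.
In row 4, 1 can only go at r4c5, so r4c5 = 1.
In row 6, 4 can only go at r6c2, so r6c2 = 4.
Cage b needs sum 15, which forces r4c1 = 6.
Row 4 now contains 6, which forces r4c6 = 3.
Cage h needs two cells with difference 1, which forces r5c2 = 3.
Column 2 already has 3, so r2c2 = 5.
Row 2 already has 5, leaving r2c6 = 1.
Cage b needs sum 15, leaving r3c1 = 2.
Column 2 already has 3, which forces r3c2 = 6.
Row 3 now contains 6; hence r3c3 = 1.
Cage f's pair has product 12, leaving r3c4 = 3.
Row 3 already has 3, so r3c5 = 4.
Column 6 already has 1, which forces r3c6 = 5.
Row 4 already has 3, so r4c4 = 4.
Column 3 already has 1, leaving r6c3 = 2.
2 is placed in row 6, so r6c4 = 1.
5 is placed in column 6, which forces r6c6 = 6.
Column 1 now contains 2; hence r1c1 = 5.
Column 2 now contains 6, so r1c2 = 1.
Cage d needs sum 13, leaving r1c3 = 3.
Cage e has sum 10; hence r1c4 = 6.
Cage e has sum 10, so r1c5 = 2.
Row 2 already has 5, so r2c1 = 4.
Row 2 already has 1, so r2c3 = 6.
Cage e has sum 10, which forces r2c4 = 2.
Cage j needs product 12, leaving r2c5 = 3.
The 3 cells of cage i must have sum 11, so r5c5 = 6.
Column 6 now contains 6, leaving r5c6 = 2.
6 is placed in row 6; hence r6c5 = 5.
The full grid is 5 1 3 6 2 4 / 4 5 6 2 3 1 / 2 6 1 3 4 5 / 6 2 5 4 1 3 / 1 3 4 5 6 2 / 3 4 2 1 5 6.

2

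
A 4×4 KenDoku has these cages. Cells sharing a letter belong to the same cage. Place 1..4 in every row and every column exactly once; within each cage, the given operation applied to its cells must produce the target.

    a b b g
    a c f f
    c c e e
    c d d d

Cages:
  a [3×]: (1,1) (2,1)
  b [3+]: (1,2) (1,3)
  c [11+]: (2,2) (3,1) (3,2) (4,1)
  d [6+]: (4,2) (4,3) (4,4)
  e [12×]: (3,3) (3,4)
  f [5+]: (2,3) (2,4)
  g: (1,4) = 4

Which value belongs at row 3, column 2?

Cage g is a single given cell, which forces (1,4) = 4.
Column 4 now contains 4; hence (3,4) = 3.
Row 3 already has 3, so (3,3) = 4.
The 4 cells of cage c must have sum 11, so (2,2) = 4.
Column 3 now contains 4, so (2,3) = 3.
Cage f needs two cells with sum 5, which forces (2,4) = 2.
The 4 cells of cage c must have sum 11, which forces (4,1) = 4.
2 is placed in column 4, so (4,4) = 1.
Cage a's pair has product 3, leaving (1,1) = 3.
Row 2 already has 3; hence (2,1) = 1.
Column 1 already has 1, so (3,1) = 2.
2 is placed in row 3; hence (3,2) = 1.
Cage d needs sum 6, so (4,2) = 3.
1 is placed in row 4; hence (4,3) = 2.
Column 2 now contains 1, so (1,2) = 2.
2 is placed in column 3, so (1,3) = 1.
Filled in: 3 2 1 4 / 1 4 3 2 / 2 1 4 3 / 4 3 2 1.

1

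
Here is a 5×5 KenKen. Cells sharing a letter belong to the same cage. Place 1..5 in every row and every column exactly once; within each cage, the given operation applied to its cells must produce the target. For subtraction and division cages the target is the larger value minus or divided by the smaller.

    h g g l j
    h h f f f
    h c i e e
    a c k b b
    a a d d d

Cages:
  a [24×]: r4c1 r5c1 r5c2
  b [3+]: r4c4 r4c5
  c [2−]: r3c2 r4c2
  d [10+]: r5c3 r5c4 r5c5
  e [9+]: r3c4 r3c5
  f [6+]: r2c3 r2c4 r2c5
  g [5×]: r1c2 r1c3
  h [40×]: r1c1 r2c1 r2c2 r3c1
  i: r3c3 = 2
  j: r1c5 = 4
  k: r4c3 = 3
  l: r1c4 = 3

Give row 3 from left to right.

1 3 2 4 5

Cage l is a single given cell, which forces r1c4 = 3.
Cage j is given; hence r1c5 = 4.
Cage i is given, so r3c3 = 2.
4 is placed in column 5, leaving r3c5 = 5.
Cage k is a single given cell, leaving r4c3 = 3.
Column 3 now contains 3, so r2c3 = 1.
Cage f needs sum 6, which forces r2c4 = 2.
The 3 cells of cage f must have sum 6; hence r2c5 = 3.
5 is placed in row 3, which forces r3c4 = 4.
Column 4 now contains 2, leaving r4c4 = 1.
Row 4 already has 1, which forces r4c5 = 2.
4 is placed in column 4, leaving r5c4 = 5.
Column 5 now contains 3, so r5c5 = 1.
The 4 cells of cage h must have product 40, which forces r1c1 = 2.
Cage g's pair has product 5; hence r1c2 = 1.
Column 3 now contains 1, leaving r1c3 = 5.
Row 3 already has 4, which forces r3c1 = 1.
Row 3 already has 4, which forces r3c2 = 3.
2 is placed in row 4; hence r4c1 = 4.
2 is placed in row 4, so r4c2 = 5.
Column 1 already has 2, so r5c1 = 3.
Column 2 now contains 3, leaving r5c2 = 2.
Row 5 now contains 5, which forces r5c3 = 4.
Column 1 already has 4, which forces r2c1 = 5.
Column 2 already has 5; hence r2c2 = 4.
Filled in: 2 1 5 3 4 / 5 4 1 2 3 / 1 3 2 4 5 / 4 5 3 1 2 / 3 2 4 5 1.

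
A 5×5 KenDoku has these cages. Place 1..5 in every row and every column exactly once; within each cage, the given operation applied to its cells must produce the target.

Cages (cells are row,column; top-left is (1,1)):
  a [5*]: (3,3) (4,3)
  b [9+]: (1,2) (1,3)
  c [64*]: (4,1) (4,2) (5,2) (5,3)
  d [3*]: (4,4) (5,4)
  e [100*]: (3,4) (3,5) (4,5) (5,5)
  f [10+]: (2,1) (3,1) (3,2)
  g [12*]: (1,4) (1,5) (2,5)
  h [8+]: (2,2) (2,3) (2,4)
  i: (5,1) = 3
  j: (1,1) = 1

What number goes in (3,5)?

4

Cage j is a single given cell; hence (1,1) = 1.
Cage e needs product 100, so (3,4) = 5.
Cage i is given; hence (5,1) = 3.
Row 5 already has 3, leaving (5,4) = 1.
Row 3 already has 5; hence (3,3) = 1.
Row 3 now contains 1, which forces (3,5) = 4.
The two cells of cage a must have product 5; hence (4,3) = 5.
1 is placed in column 4, so (4,4) = 3.
Row 4 now contains 5; hence (4,5) = 1.
Column 5 now contains 4; hence (5,5) = 5.
The two cells of cage b must have sum 9, which forces (1,2) = 5.
5 is placed in column 3; hence (1,3) = 4.
The 3 cells of cage g must have product 12; hence (1,4) = 2.
Column 5 now contains 4; hence (1,5) = 3.
The 3 cells of cage f must have sum 10, leaving (2,1) = 5.
Cage h needs sum 8; hence (2,2) = 1.
The 3 cells of cage h must have sum 8, so (2,3) = 3.
Cage h has sum 8, leaving (2,4) = 4.
Column 5 now contains 1, so (2,5) = 2.
4 is placed in row 3; hence (3,1) = 2.
4 is placed in row 3, so (3,2) = 3.
Column 1 already has 2, which forces (4,1) = 4.
Row 4 now contains 4, which forces (4,2) = 2.
Column 2 now contains 2, so (5,2) = 4.
4 is placed in column 3; hence (5,3) = 2.
The full grid is 1 5 4 2 3 / 5 1 3 4 2 / 2 3 1 5 4 / 4 2 5 3 1 / 3 4 2 1 5.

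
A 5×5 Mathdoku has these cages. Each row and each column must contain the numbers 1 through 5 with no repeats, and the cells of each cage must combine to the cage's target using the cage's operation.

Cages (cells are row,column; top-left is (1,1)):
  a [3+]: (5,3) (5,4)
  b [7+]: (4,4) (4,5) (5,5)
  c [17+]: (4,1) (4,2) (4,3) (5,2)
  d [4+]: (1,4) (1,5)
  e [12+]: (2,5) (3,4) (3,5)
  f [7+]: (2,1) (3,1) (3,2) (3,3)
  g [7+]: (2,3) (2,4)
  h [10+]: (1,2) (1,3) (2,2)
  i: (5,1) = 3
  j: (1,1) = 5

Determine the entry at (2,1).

Cage j is a single given cell, which forces (1,1) = 5.
The 4 cells of cage f must have sum 7; hence (2,1) = 1.
Cage i is a single given cell, which forces (5,1) = 3.
Cage c needs sum 17; hence (5,2) = 5.
Column 1 now contains 3, leaving (3,1) = 2.
Column 1 now contains 3; hence (4,1) = 4.
Cage c has sum 17; hence (4,2) = 3.
The 4 cells of cage c must have sum 17, which forces (4,3) = 5.
Cage h needs sum 10, which forces (1,2) = 2.
The 3 cells of cage h must have sum 10; hence (1,3) = 4.
Column 2 already has 3; hence (2,2) = 4.
Column 2 already has 3, leaving (3,2) = 1.
Cage f has sum 7, leaving (3,3) = 3.
Cage b has sum 7, which forces (5,5) = 4.
Column 3 already has 3, leaving (2,3) = 2.
The two cells of cage g must have sum 7, so (2,4) = 5.
Cage e has sum 12; hence (2,5) = 3.
Cage e needs sum 12; hence (3,4) = 4.
Column 5 already has 4, leaving (3,5) = 5.
Column 3 already has 2, so (5,3) = 1.
1 is placed in row 5, leaving (5,4) = 2.
The two cells of cage d must have sum 4; hence (1,4) = 3.
Column 5 now contains 3, leaving (1,5) = 1.
2 is placed in column 4; hence (4,4) = 1.
Cage b needs sum 7; hence (4,5) = 2.
Filled in: 5 2 4 3 1 / 1 4 2 5 3 / 2 1 3 4 5 / 4 3 5 1 2 / 3 5 1 2 4.

1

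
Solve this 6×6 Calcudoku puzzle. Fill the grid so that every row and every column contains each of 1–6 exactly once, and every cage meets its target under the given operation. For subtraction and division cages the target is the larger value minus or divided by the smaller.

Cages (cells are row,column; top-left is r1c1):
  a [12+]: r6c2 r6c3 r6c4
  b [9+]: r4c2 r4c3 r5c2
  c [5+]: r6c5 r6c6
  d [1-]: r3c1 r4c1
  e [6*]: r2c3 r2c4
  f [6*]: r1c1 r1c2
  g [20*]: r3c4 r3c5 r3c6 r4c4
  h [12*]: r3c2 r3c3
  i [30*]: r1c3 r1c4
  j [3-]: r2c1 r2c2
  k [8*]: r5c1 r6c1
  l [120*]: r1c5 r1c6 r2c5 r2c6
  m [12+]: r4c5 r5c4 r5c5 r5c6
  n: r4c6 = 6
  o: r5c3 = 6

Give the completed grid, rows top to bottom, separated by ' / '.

3 2 5 6 1 4 / 1 4 2 3 6 5 / 6 3 4 1 5 2 / 5 1 3 2 4 6 / 2 5 6 4 3 1 / 4 6 1 5 2 3

Cage n is given, leaving r4c6 = 6.
Cage o is given; hence r5c3 = 6.
Column 3 already has 6, leaving r1c3 = 5.
The two cells of cage i must have product 30; hence r1c4 = 6.
The only place for 6 in row 6 is r6c2.
Row 3 needs a 6, and only r3c1 is open for it.
Cage d needs two cells with difference 1, which forces r4c1 = 5.
In row 2, 6 can only go at r2c5, so r2c5 = 6.
The 4 cells of cage l must have product 120; hence r2c6 = 5.
Row 6 needs a 5, and only r6c4 is open for it.
The 4 cells of cage g must have product 20, so r3c5 = 5.
Cage a has sum 12, leaving r6c3 = 1.
The only place for 2 in row 3 is r3c6.
The 4 cells of cage g must have product 20, which forces r3c4 = 1.
Cage g needs product 20, leaving r4c4 = 2.
Cage c needs two cells with sum 5; hence r6c5 = 2.
2 is placed in column 6; hence r6c6 = 3.
Cage e needs two cells with product 6, so r2c3 = 2.
Column 4 now contains 2, leaving r2c4 = 3.
Cage m has sum 12, so r4c5 = 4.
Cage k needs two cells with product 8; hence r5c1 = 2.
Column 4 now contains 3, which forces r5c4 = 4.
Row 5 already has 4, leaving r5c6 = 1.
2 is placed in row 6; hence r6c1 = 4.
2 is placed in column 1, which forces r1c1 = 3.
Cage f needs two cells with product 6; hence r1c2 = 2.
Column 5 now contains 4, leaving r1c5 = 1.
Column 6 now contains 1; hence r1c6 = 4.
Column 1 now contains 4, leaving r2c1 = 1.
Cage j's pair has difference 3; hence r2c2 = 4.
Column 2 already has 4, which forces r3c2 = 3.
Row 3 already has 3, so r3c3 = 4.
Cage b needs sum 9, so r4c2 = 1.
Row 4 already has 4, so r4c3 = 3.
Row 5 already has 4, which forces r5c2 = 5.
1 is placed in row 5; hence r5c5 = 3.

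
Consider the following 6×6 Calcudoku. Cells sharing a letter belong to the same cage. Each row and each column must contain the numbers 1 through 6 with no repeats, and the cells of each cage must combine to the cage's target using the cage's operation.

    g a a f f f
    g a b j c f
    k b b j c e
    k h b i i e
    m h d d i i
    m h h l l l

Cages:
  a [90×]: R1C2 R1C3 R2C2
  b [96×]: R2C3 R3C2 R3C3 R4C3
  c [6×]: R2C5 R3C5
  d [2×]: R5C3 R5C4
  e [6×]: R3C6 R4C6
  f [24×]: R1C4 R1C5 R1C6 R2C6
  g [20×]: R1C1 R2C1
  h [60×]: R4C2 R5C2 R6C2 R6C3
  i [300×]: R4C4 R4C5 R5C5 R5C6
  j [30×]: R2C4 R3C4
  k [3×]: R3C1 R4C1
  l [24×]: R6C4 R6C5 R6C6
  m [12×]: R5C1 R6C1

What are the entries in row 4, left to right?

3 1 6 4 5 2

In row 3, 5 can only go at R3C4, so R3C4 = 5.
5 is placed in column 4, so R2C4 = 6.
Cage i needs product 300, which forces R4C5 = 5.
The 4 cells of cage i must have product 300, leaving R5C6 = 5.
The only place for 2 in column 1 is R6C1.
Cage m's pair has product 12, so R5C1 = 6.
The only place for 2 in column 2 is R3C2.
Row 3 needs a 4, and only R3C3 is open for it.
Column 3 already has 4, leaving R2C3 = 2.
Row 2 now contains 2, so R2C5 = 1.
The 4 cells of cage b must have product 96; hence R4C3 = 6.
Column 3 now contains 2, which forces R5C3 = 1.
Row 5 now contains 1, so R5C4 = 2.
The 3 cells of cage a must have product 90, which forces R1C2 = 6.
Cage c needs two cells with product 6, which forces R3C5 = 6.
Row 3 now contains 6; hence R3C6 = 3.
Column 5 now contains 6, leaving R6C5 = 4.
3 is placed in column 6, so R2C6 = 4.
Row 3 already has 3, leaving R3C1 = 1.
The two cells of cage k must have product 3, so R4C1 = 3.
Cage i has product 300, which forces R4C4 = 4.
The two cells of cage e must have product 6, which forces R4C6 = 2.
Column 5 already has 4, which forces R5C5 = 3.
Row 6 already has 4, so R6C4 = 1.
Cage l has product 24; hence R6C6 = 6.
Cage g needs two cells with product 20, which forces R1C1 = 4.
Column 4 already has 1; hence R1C4 = 3.
3 is placed in column 5, leaving R1C5 = 2.
Column 6 already has 2, which forces R1C6 = 1.
Row 2 already has 4, so R2C1 = 5.
Row 2 already has 5; hence R2C2 = 3.
Row 4 now contains 4, so R4C2 = 1.
Row 5 already has 3, so R5C2 = 4.
Column 2 already has 3, leaving R6C2 = 5.
Row 6 already has 5, which forces R6C3 = 3.
Row 1 already has 3; hence R1C3 = 5.
Completed grid: 4 6 5 3 2 1 / 5 3 2 6 1 4 / 1 2 4 5 6 3 / 3 1 6 4 5 2 / 6 4 1 2 3 5 / 2 5 3 1 4 6.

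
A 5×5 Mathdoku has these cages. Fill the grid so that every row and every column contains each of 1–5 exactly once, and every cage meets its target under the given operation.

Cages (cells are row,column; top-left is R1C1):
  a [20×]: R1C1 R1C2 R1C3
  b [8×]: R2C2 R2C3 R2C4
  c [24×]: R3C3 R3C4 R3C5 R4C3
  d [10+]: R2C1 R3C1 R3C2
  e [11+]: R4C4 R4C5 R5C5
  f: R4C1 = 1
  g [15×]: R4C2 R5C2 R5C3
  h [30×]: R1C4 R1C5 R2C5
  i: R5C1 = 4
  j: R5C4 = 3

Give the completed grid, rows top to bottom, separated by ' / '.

5 4 1 2 3 / 3 2 4 1 5 / 2 5 3 4 1 / 1 3 2 5 4 / 4 1 5 3 2

Cage f is a single given cell, leaving R4C1 = 1.
Cage i is a single given cell, which forces R5C1 = 4.
J is a freebie, which forces R5C4 = 3.
Column 1 already has 4, which forces R1C1 = 5.
Row 1 already has 5, which forces R1C4 = 2.
2 is placed in row 1, so R1C5 = 3.
Cage g needs product 15, leaving R4C2 = 3.
Cage h needs product 30, leaving R2C5 = 5.
The 3 cells of cage d must have sum 10, so R3C2 = 5.
Cage c needs product 24, which forces R3C3 = 3.
Column 2 already has 5, leaving R5C2 = 1.
1 is placed in row 5, so R5C3 = 5.
Column 5 now contains 5, leaving R5C5 = 2.
Column 2 now contains 1, so R1C2 = 4.
Cage a needs product 20, so R1C3 = 1.
The 3 cells of cage d must have sum 10, leaving R2C1 = 3.
Column 2 already has 4, which forces R2C2 = 2.
Row 2 now contains 2; hence R2C3 = 4.
Row 2 already has 4; hence R2C4 = 1.
Row 3 already has 3, so R3C1 = 2.
Column 4 already has 1; hence R3C4 = 4.
Row 3 already has 4, which forces R3C5 = 1.
The 4 cells of cage c must have product 24, which forces R4C3 = 2.
The 3 cells of cage e must have sum 11, which forces R4C4 = 5.
2 is placed in column 5, leaving R4C5 = 4.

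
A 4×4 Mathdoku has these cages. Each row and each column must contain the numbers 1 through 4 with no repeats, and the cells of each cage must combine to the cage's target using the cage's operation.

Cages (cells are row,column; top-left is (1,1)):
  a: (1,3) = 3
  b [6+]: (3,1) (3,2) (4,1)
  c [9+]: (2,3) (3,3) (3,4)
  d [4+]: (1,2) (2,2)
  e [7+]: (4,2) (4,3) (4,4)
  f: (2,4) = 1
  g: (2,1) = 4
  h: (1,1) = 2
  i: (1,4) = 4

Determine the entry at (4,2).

4

H is a freebie, which forces (1,1) = 2.
Cage a is a single given cell, so (1,3) = 3.
I is a freebie; hence (1,4) = 4.
G is a freebie, which forces (2,1) = 4.
4 is placed in row 2; hence (2,3) = 2.
Cage f is given, leaving (2,4) = 1.
Column 4 now contains 1, which forces (4,4) = 2.
Row 1 now contains 3, so (1,2) = 1.
Row 2 now contains 1; hence (2,2) = 3.
Cage b has sum 6, which forces (3,2) = 2.
Cage c has sum 9, leaving (3,3) = 4.
2 is placed in column 4; hence (3,4) = 3.
Column 2 now contains 1, which forces (4,2) = 4.
4 is placed in column 3, so (4,3) = 1.
Row 3 already has 3, which forces (3,1) = 1.
Row 4 already has 1, which forces (4,1) = 3.
The full grid is 2 1 3 4 / 4 3 2 1 / 1 2 4 3 / 3 4 1 2.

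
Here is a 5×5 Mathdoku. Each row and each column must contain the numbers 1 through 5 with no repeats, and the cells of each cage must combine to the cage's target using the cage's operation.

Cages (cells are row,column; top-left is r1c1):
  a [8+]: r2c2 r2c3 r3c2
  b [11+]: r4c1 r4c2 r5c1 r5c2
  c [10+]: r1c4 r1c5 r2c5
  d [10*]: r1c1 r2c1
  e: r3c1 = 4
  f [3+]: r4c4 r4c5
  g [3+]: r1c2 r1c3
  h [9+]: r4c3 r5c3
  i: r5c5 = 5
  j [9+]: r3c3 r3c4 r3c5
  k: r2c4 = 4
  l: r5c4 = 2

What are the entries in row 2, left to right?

Cage k is a single given cell, leaving r2c4 = 4.
Cage e is a single given cell, which forces r3c1 = 4.
Cage l is a single given cell, leaving r5c4 = 2.
Cage i is given, leaving r5c5 = 5.
Cage h needs two cells with sum 9, so r4c3 = 5.
2 is placed in column 4; hence r4c4 = 1.
Cage f needs two cells with sum 3, which forces r4c5 = 2.
Row 5 already has 5; hence r5c3 = 4.
Cage c has sum 10, which forces r1c5 = 4.
Cage j needs sum 9, leaving r3c4 = 5.
2 is placed in row 4, leaving r4c1 = 3.
The 4 cells of cage b must have sum 11; hence r4c2 = 4.
The 4 cells of cage b must have sum 11, which forces r5c1 = 1.
Cage b needs sum 11, which forces r5c2 = 3.
Column 4 already has 5; hence r1c4 = 3.
Cage a needs sum 8; hence r2c2 = 5.
Cage c needs sum 10; hence r2c5 = 3.
3 is placed in column 5, so r3c5 = 1.
The two cells of cage d must have product 10; hence r1c1 = 5.
Row 2 already has 5, so r2c1 = 2.
The 3 cells of cage a must have sum 8, leaving r2c3 = 1.
Row 3 already has 1, which forces r3c2 = 2.
Row 3 already has 1, which forces r3c3 = 3.
Column 2 already has 2, so r1c2 = 1.
1 is placed in column 3; hence r1c3 = 2.
Completed grid: 5 1 2 3 4 / 2 5 1 4 3 / 4 2 3 5 1 / 3 4 5 1 2 / 1 3 4 2 5.

2 5 1 4 3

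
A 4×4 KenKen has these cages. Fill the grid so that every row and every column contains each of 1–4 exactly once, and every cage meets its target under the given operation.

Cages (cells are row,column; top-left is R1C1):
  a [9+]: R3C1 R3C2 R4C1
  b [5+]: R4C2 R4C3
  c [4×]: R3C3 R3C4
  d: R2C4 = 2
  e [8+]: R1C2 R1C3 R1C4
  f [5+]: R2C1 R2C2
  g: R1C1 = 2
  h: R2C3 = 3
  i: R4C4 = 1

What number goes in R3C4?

4

G is a freebie, which forces R1C1 = 2.
Cage h is given, leaving R2C3 = 3.
Cage d is given; hence R2C4 = 2.
Cage i is a single given cell, so R4C4 = 1.
Cage c needs two cells with product 4, so R3C3 = 1.
1 is placed in column 4; hence R3C4 = 4.
The two cells of cage b must have sum 5; hence R4C2 = 3.
Cage b needs two cells with sum 5, which forces R4C3 = 2.
The 3 cells of cage e must have sum 8, which forces R1C2 = 1.
Column 3 already has 1; hence R1C3 = 4.
4 is placed in column 4, which forces R1C4 = 3.
Column 2 already has 1; hence R2C2 = 4.
Row 3 now contains 4, so R3C1 = 3.
Row 3 now contains 4; hence R3C2 = 2.
Row 4 already has 3, leaving R4C1 = 4.
Row 2 now contains 4, leaving R2C1 = 1.
Filled in: 2 1 4 3 / 1 4 3 2 / 3 2 1 4 / 4 3 2 1.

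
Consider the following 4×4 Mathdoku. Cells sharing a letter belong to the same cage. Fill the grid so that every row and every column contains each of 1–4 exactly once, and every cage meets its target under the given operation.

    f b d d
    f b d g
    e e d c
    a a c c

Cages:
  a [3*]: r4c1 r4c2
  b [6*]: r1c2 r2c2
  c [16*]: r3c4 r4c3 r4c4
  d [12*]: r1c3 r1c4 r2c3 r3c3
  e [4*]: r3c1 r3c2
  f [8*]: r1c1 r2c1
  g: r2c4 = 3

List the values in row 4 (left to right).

3 1 2 4

G is a freebie, which forces r2c4 = 3.
The two cells of cage b must have product 6, which forces r1c2 = 3.
3 is placed in row 2, which forces r2c2 = 2.
3 is placed in column 2, leaving r4c2 = 1.
1 is placed in row 4; hence r4c4 = 4.
Cage f's pair has product 8, so r1c1 = 2.
Cage d has product 12, which forces r1c3 = 4.
Cage d has product 12; hence r1c4 = 1.
2 is placed in row 2, which forces r2c1 = 4.
The 4 cells of cage d must have product 12; hence r2c3 = 1.
The two cells of cage e must have product 4, leaving r3c1 = 1.
Column 2 already has 1, leaving r3c2 = 4.
The 4 cells of cage d must have product 12, which forces r3c3 = 3.
Column 4 already has 4, leaving r3c4 = 2.
1 is placed in row 4, so r4c1 = 3.
Row 4 now contains 4, so r4c3 = 2.
Completed grid: 2 3 4 1 / 4 2 1 3 / 1 4 3 2 / 3 1 2 4.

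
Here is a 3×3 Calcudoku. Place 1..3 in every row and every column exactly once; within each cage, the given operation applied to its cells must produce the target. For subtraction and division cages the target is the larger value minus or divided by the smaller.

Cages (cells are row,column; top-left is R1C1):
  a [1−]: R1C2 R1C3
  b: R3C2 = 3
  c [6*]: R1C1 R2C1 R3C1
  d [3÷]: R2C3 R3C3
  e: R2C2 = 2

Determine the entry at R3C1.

2

E is a freebie, so R2C2 = 2.
Cage b is a single given cell, which forces R3C2 = 3.
Row 3 already has 3, so R3C3 = 1.
Column 2 already has 3; hence R1C2 = 1.
Cage a needs two cells with difference 1, so R1C3 = 2.
1 is placed in column 3, so R2C3 = 3.
Row 3 already has 1; hence R3C1 = 2.
Row 1 already has 1, so R1C1 = 3.
Row 2 already has 3; hence R2C1 = 1.
The full grid is 3 1 2 / 1 2 3 / 2 3 1.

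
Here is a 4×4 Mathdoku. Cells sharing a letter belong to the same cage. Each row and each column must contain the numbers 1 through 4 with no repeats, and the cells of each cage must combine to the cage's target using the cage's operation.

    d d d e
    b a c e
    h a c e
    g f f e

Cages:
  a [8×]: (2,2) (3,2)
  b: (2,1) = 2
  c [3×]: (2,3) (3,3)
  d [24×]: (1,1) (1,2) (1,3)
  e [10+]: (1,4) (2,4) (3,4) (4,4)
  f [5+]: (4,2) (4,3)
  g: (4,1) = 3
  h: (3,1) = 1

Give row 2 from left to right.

2 4 1 3

Cage b is a single given cell; hence (2,1) = 2.
Row 2 now contains 2, leaving (2,2) = 4.
Cage h is a single given cell, which forces (3,1) = 1.
Column 2 already has 4, leaving (3,2) = 2.
1 is placed in row 3, which forces (3,3) = 3.
Row 3 already has 3, which forces (3,4) = 4.
Cage g is given, so (4,1) = 3.
Row 4 already has 3, so (4,2) = 1.
1 is placed in row 4; hence (4,4) = 2.
Column 1 now contains 3, so (1,1) = 4.
2 is placed in column 2, so (1,2) = 3.
Cage d needs product 24, so (1,3) = 2.
Row 1 now contains 3, leaving (1,4) = 1.
Column 3 already has 3, leaving (2,3) = 1.
1 is placed in column 4; hence (2,4) = 3.
Row 4 already has 2, so (4,3) = 4.
Filled in: 4 3 2 1 / 2 4 1 3 / 1 2 3 4 / 3 1 4 2.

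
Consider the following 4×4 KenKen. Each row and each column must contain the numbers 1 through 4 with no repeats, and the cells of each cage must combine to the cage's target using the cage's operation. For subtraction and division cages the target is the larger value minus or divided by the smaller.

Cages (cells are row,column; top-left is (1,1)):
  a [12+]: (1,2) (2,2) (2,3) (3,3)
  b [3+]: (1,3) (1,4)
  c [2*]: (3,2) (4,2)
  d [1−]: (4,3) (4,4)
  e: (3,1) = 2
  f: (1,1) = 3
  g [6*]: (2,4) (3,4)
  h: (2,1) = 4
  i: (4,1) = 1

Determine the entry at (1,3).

2

Cage f is a single given cell, leaving (1,1) = 3.
H is a freebie, which forces (2,1) = 4.
E is a freebie; hence (3,1) = 2.
Row 3 now contains 2, leaving (3,2) = 1.
Row 3 now contains 2, leaving (3,4) = 3.
Cage i is a single given cell, so (4,1) = 1.
Column 2 now contains 1, leaving (4,2) = 2.
Row 4 already has 2; hence (4,4) = 4.
2 is placed in column 2; hence (1,2) = 4.
2 is placed in column 2; hence (2,2) = 3.
Cage a has sum 12; hence (2,3) = 1.
Column 4 already has 3, leaving (2,4) = 2.
Row 3 now contains 3, leaving (3,3) = 4.
Row 4 now contains 4, which forces (4,3) = 3.
Column 3 already has 1; hence (1,3) = 2.
Column 4 already has 2; hence (1,4) = 1.
The full grid is 3 4 2 1 / 4 3 1 2 / 2 1 4 3 / 1 2 3 4.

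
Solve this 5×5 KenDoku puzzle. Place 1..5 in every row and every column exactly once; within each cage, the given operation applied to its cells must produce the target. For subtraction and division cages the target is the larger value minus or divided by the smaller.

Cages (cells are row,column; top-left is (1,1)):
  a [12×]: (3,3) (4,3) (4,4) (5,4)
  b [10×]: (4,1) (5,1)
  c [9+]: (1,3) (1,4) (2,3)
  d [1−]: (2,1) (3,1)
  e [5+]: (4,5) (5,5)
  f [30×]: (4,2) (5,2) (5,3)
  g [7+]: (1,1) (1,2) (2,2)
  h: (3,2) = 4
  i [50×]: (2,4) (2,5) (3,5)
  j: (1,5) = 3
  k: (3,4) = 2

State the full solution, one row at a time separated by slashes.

1 5 2 4 3 / 4 1 3 5 2 / 3 4 1 2 5 / 5 2 4 3 1 / 2 3 5 1 4

Cage j is a single given cell; hence (1,5) = 3.
The 3 cells of cage i must have product 50; hence (2,4) = 5.
Cage i has product 50; hence (2,5) = 2.
Cage h is given; hence (3,2) = 4.
Cage k is a single given cell, which forces (3,4) = 2.
The 3 cells of cage i must have product 50, leaving (3,5) = 5.
Cage d's pair has difference 1; hence (2,1) = 4.
Cage g has sum 7, leaving (2,2) = 1.
4 is placed in row 2; hence (2,3) = 3.
Cage d's pair has difference 1; hence (3,1) = 3.
3 is placed in column 3, which forces (3,3) = 1.
1 is placed in column 3, leaving (4,3) = 4.
4 is placed in row 4; hence (4,5) = 1.
Column 5 already has 1, leaving (5,5) = 4.
Column 1 already has 4, which forces (1,1) = 1.
Cage g needs sum 7; hence (1,2) = 5.
Row 1 now contains 5, which forces (1,3) = 2.
Row 1 already has 1, which forces (1,4) = 4.
1 is placed in row 4, so (4,4) = 3.
2 is placed in column 3, which forces (5,3) = 5.
The 4 cells of cage a must have product 12; hence (5,4) = 1.
Cage b needs two cells with product 10, so (4,1) = 5.
Row 4 already has 3; hence (4,2) = 2.
Row 5 already has 5; hence (5,1) = 2.
The 3 cells of cage f must have product 30, leaving (5,2) = 3.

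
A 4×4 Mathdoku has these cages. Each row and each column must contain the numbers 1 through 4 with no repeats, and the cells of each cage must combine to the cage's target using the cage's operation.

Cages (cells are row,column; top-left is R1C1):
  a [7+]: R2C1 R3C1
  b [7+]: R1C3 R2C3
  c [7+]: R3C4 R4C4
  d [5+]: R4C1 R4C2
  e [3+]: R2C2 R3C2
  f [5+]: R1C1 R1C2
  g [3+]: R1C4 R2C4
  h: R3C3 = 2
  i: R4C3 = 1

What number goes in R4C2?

3

H is a freebie, which forces R3C3 = 2.
Cage i is a single given cell; hence R4C3 = 1.
The two cells of cage e must have sum 3, so R2C2 = 2.
Row 2 now contains 2, so R2C4 = 1.
2 is placed in row 3; hence R3C2 = 1.
Column 2 already has 2, so R4C2 = 3.
Row 4 already has 3; hence R4C4 = 4.
Cage f needs two cells with sum 5, which forces R1C1 = 1.
3 is placed in column 2; hence R1C2 = 4.
Row 1 already has 4, which forces R1C3 = 3.
Column 4 now contains 1, leaving R1C4 = 2.
Column 3 now contains 3; hence R2C3 = 4.
4 is placed in column 4, leaving R3C4 = 3.
Row 4 already has 3; hence R4C1 = 2.
Row 2 already has 4, which forces R2C1 = 3.
Row 3 already has 3; hence R3C1 = 4.
Filled in: 1 4 3 2 / 3 2 4 1 / 4 1 2 3 / 2 3 1 4.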